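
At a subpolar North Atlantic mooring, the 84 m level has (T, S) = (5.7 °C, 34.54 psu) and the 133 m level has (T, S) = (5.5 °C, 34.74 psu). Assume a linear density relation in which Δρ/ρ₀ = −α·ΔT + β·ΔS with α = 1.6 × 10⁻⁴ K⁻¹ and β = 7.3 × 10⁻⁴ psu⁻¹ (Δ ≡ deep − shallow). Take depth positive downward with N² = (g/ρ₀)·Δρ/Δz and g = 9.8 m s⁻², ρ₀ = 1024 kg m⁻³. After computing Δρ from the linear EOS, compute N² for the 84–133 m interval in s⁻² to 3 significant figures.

3.56 × 10⁻⁵ s⁻²

ΔT = -0.2 K, ΔS = +0.20 psu (deep − shallow).
Δρ/ρ₀ = −αΔT + βΔS = 3.20 × 10⁻⁵ + 1.46 × 10⁻⁴ = 1.78 × 10⁻⁴, so Δρ ≈ 0.1823 kg m⁻³.
N² = (g/ρ₀)·Δρ/Δz = g·(Δρ/ρ₀)/Δz = 9.8 × 1.78 × 10⁻⁴ / 49 = 3.5600 × 10⁻⁵ s⁻² ≈ 3.56 × 10⁻⁵ s⁻².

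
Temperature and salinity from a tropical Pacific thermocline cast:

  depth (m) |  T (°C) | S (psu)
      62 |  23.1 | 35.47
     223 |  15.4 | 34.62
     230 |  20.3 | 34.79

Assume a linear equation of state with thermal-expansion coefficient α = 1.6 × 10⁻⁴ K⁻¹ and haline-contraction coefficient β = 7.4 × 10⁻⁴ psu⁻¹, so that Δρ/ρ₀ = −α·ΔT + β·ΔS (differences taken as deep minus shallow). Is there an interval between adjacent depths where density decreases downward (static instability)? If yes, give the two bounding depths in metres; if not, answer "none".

Evaluate Δρ/ρ₀ = −αΔT + βΔS across each adjacent pair:
  62–223 m: −αΔT+βΔS = −(1.6 × 10⁻⁴)(-7.7)+(7.4 × 10⁻⁴)(-0.85) = 6.0 × 10⁻⁴ → stable
  223–230 m: −αΔT+βΔS = −(1.6 × 10⁻⁴)(+4.9)+(7.4 × 10⁻⁴)(+0.17) = -6.6 × 10⁻⁴ → UNSTABLE
The 223–230 m interval has Δρ < 0: lighter water underlies denser water.

223–230 m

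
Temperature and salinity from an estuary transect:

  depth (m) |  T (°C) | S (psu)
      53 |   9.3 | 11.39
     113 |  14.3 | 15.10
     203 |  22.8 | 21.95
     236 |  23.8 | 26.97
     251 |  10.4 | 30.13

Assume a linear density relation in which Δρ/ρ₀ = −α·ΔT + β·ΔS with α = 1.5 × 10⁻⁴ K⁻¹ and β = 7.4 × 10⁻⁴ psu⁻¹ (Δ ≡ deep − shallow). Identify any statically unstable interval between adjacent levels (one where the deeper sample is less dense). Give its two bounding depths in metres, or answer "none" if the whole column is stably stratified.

Evaluate Δρ/ρ₀ = −αΔT + βΔS across each adjacent pair:
  53–113 m: −αΔT+βΔS = −(1.5 × 10⁻⁴)(+5.0)+(7.4 × 10⁻⁴)(+3.71) = 2.0 × 10⁻³ → stable
  113–203 m: −αΔT+βΔS = −(1.5 × 10⁻⁴)(+8.5)+(7.4 × 10⁻⁴)(+6.85) = 3.8 × 10⁻³ → stable
  203–236 m: −αΔT+βΔS = −(1.5 × 10⁻⁴)(+1.0)+(7.4 × 10⁻⁴)(+5.02) = 3.6 × 10⁻³ → stable
  236–251 m: −αΔT+βΔS = −(1.5 × 10⁻⁴)(-13.4)+(7.4 × 10⁻⁴)(+3.16) = 4.3 × 10⁻³ → stable
Every interval has Δρ > 0: the column is stably stratified throughout.

none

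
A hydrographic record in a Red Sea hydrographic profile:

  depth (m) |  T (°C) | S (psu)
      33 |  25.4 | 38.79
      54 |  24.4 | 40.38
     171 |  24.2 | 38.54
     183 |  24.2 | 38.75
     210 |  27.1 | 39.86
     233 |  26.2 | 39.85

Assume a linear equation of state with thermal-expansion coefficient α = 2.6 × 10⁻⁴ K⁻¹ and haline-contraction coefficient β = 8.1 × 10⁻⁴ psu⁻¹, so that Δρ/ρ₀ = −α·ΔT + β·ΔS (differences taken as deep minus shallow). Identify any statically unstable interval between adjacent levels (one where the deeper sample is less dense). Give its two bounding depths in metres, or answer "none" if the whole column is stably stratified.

54–171 m

Evaluate Δρ/ρ₀ = −αΔT + βΔS across each adjacent pair:
  33–54 m: −αΔT+βΔS = −(2.6 × 10⁻⁴)(-1.0)+(8.1 × 10⁻⁴)(+1.59) = 1.5 × 10⁻³ → stable
  54–171 m: −αΔT+βΔS = −(2.6 × 10⁻⁴)(-0.2)+(8.1 × 10⁻⁴)(-1.84) = -1.4 × 10⁻³ → UNSTABLE
  171–183 m: −αΔT+βΔS = −(2.6 × 10⁻⁴)(+0.0)+(8.1 × 10⁻⁴)(+0.21) = 1.7 × 10⁻⁴ → stable
  183–210 m: −αΔT+βΔS = −(2.6 × 10⁻⁴)(+2.9)+(8.1 × 10⁻⁴)(+1.11) = 1.5 × 10⁻⁴ → stable
  210–233 m: −αΔT+βΔS = −(2.6 × 10⁻⁴)(-0.9)+(8.1 × 10⁻⁴)(-0.01) = 2.3 × 10⁻⁴ → stable
The 54–171 m interval has Δρ < 0: lighter water underlies denser water.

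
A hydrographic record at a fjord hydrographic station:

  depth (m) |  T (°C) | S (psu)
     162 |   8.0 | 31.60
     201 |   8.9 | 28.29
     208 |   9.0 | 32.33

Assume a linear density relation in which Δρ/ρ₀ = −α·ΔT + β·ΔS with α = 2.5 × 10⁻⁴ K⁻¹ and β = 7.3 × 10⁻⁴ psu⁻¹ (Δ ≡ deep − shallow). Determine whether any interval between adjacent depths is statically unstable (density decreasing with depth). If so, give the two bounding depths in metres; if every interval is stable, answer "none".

162–201 m

Evaluate Δρ/ρ₀ = −αΔT + βΔS across each adjacent pair:
  162–201 m: −αΔT+βΔS = −(2.5 × 10⁻⁴)(+0.9)+(7.3 × 10⁻⁴)(-3.31) = -2.6 × 10⁻³ → UNSTABLE
  201–208 m: −αΔT+βΔS = −(2.5 × 10⁻⁴)(+0.1)+(7.3 × 10⁻⁴)(+4.04) = 2.9 × 10⁻³ → stable
The 162–201 m interval has Δρ < 0: lighter water underlies denser water.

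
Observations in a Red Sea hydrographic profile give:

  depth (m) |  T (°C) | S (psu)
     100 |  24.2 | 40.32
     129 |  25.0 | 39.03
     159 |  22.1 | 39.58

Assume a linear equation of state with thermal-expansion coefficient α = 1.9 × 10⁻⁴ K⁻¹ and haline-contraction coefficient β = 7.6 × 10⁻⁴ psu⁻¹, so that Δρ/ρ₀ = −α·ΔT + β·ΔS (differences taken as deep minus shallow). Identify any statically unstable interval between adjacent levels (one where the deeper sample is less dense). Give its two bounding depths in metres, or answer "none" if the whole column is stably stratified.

100–129 m

Evaluate Δρ/ρ₀ = −αΔT + βΔS across each adjacent pair:
  100–129 m: −αΔT+βΔS = −(1.9 × 10⁻⁴)(+0.8)+(7.6 × 10⁻⁴)(-1.29) = -1.1 × 10⁻³ → UNSTABLE
  129–159 m: −αΔT+βΔS = −(1.9 × 10⁻⁴)(-2.9)+(7.6 × 10⁻⁴)(+0.55) = 9.7 × 10⁻⁴ → stable
The 100–129 m interval has Δρ < 0: lighter water underlies denser water.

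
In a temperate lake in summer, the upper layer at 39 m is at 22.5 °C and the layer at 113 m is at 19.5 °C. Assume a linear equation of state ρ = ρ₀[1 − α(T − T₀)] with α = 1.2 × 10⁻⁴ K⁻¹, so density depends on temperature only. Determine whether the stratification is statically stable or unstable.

ΔT = 19.5 − 22.5 = -3.0 K, so Δρ/ρ₀ = −αΔT = 3.60 × 10⁻⁴.
Δρ/ρ₀ > 0, so Δρ > 0: deeper water is denser → statically stable.

stable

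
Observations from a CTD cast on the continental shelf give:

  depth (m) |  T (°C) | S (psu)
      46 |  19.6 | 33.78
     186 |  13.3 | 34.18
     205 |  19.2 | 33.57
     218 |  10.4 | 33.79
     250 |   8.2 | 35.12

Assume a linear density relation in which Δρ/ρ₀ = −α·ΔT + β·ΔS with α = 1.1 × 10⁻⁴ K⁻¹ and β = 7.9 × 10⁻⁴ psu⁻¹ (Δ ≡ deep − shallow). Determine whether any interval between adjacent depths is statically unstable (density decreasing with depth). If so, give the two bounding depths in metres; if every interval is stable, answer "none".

Evaluate Δρ/ρ₀ = −αΔT + βΔS across each adjacent pair:
  46–186 m: −αΔT+βΔS = −(1.1 × 10⁻⁴)(-6.3)+(7.9 × 10⁻⁴)(+0.40) = 1.0 × 10⁻³ → stable
  186–205 m: −αΔT+βΔS = −(1.1 × 10⁻⁴)(+5.9)+(7.9 × 10⁻⁴)(-0.61) = -1.1 × 10⁻³ → UNSTABLE
  205–218 m: −αΔT+βΔS = −(1.1 × 10⁻⁴)(-8.8)+(7.9 × 10⁻⁴)(+0.22) = 1.1 × 10⁻³ → stable
  218–250 m: −αΔT+βΔS = −(1.1 × 10⁻⁴)(-2.2)+(7.9 × 10⁻⁴)(+1.33) = 1.3 × 10⁻³ → stable
The 186–205 m interval has Δρ < 0: lighter water underlies denser water.

186–205 m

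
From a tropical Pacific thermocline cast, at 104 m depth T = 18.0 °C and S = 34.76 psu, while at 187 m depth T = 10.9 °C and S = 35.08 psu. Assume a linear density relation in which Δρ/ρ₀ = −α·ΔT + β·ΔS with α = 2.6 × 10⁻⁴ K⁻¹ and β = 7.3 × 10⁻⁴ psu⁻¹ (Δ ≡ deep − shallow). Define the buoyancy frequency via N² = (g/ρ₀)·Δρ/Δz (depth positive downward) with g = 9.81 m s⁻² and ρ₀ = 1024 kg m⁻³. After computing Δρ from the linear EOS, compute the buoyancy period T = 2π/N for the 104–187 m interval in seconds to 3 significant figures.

401 s

ΔT = -7.1 K, ΔS = +0.32 psu (deep − shallow).
Δρ/ρ₀ = −αΔT + βΔS = 1.846 × 10⁻³ + 2.336 × 10⁻⁴ = 2.0796 × 10⁻³, so Δρ ≈ 2.130 kg m⁻³.
N² = (g/ρ₀)·Δρ/Δz = g·(Δρ/ρ₀)/Δz = 9.81 × 2.0796 × 10⁻³ / 83 = 2.4579 × 10⁻⁴ s⁻².
N = √(2.4579 × 10⁻⁴) = 0.015678 rad s⁻¹ → T = 2π/N = 400.76 s ≈ 401 s.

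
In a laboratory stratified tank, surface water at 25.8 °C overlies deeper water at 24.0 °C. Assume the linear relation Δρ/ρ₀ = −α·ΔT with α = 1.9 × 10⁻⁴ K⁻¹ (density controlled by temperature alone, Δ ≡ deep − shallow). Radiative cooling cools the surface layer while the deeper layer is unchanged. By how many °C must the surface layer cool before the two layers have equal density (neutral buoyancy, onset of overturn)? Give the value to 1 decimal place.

1.8 °C

With temperature the only control, equal density requires T_surf′ = T_deep.
T_surf′ = 24.0 °C.
Cooling required: 25.8 − 24.0 = 1.8 °C.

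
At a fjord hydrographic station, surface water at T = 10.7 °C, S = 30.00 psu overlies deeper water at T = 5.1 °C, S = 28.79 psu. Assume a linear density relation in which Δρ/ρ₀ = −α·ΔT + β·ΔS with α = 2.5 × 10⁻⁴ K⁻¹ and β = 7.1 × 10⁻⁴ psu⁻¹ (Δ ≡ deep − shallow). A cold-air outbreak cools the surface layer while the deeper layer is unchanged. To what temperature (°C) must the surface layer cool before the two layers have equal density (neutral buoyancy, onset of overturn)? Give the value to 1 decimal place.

8.5 °C

Neutral buoyancy requires Δρ = 0, i.e. −α(T_deep − T_surf′) + β(S_deep − S_surf) = 0.
T_surf′ = T_deep − (β/α)·ΔS = 5.1 − (7.1 × 10⁻⁴/2.5 × 10⁻⁴)·(-1.21) = 8.536 °C.
Cooling required: 10.7 − (8.536) = 2.164 °C.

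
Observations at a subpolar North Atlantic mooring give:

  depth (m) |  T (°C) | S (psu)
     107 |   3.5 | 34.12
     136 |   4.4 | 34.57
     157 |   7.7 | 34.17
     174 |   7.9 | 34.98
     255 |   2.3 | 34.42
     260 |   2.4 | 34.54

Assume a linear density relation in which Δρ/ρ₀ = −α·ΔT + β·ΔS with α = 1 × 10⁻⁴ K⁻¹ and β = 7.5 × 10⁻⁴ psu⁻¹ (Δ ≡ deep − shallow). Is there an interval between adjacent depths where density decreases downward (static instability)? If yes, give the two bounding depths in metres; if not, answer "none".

Evaluate Δρ/ρ₀ = −αΔT + βΔS across each adjacent pair:
  107–136 m: −αΔT+βΔS = −(1 × 10⁻⁴)(+0.9)+(7.5 × 10⁻⁴)(+0.45) = 2.5 × 10⁻⁴ → stable
  136–157 m: −αΔT+βΔS = −(1 × 10⁻⁴)(+3.3)+(7.5 × 10⁻⁴)(-0.40) = -6.3 × 10⁻⁴ → UNSTABLE
  157–174 m: −αΔT+βΔS = −(1 × 10⁻⁴)(+0.2)+(7.5 × 10⁻⁴)(+0.81) = 5.9 × 10⁻⁴ → stable
  174–255 m: −αΔT+βΔS = −(1 × 10⁻⁴)(-5.6)+(7.5 × 10⁻⁴)(-0.56) = 1.4 × 10⁻⁴ → stable
  255–260 m: −αΔT+βΔS = −(1 × 10⁻⁴)(+0.1)+(7.5 × 10⁻⁴)(+0.12) = 8.0 × 10⁻⁵ → stable
The 136–157 m interval has Δρ < 0: lighter water underlies denser water.

136–157 m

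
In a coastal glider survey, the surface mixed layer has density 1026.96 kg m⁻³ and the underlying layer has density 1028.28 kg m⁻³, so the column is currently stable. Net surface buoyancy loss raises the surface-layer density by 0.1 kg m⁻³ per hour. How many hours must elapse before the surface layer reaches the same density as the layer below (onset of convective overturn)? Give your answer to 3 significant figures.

Density deficit of the surface layer: 1028.28 − 1026.96 = 1.32 kg m⁻³.
Required change = 1.32 / 0.1 = 13.2 hours.

13.2 hours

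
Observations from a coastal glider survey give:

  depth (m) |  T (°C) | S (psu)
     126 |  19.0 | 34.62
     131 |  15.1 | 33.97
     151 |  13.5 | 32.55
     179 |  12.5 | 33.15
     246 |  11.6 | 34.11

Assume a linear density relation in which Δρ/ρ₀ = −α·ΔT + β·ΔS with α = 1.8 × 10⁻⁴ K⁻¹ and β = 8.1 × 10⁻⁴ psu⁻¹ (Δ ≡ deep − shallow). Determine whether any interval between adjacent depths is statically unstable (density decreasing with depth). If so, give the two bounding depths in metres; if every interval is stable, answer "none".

Evaluate Δρ/ρ₀ = −αΔT + βΔS across each adjacent pair:
  126–131 m: −αΔT+βΔS = −(1.8 × 10⁻⁴)(-3.9)+(8.1 × 10⁻⁴)(-0.65) = 1.8 × 10⁻⁴ → stable
  131–151 m: −αΔT+βΔS = −(1.8 × 10⁻⁴)(-1.6)+(8.1 × 10⁻⁴)(-1.42) = -8.6 × 10⁻⁴ → UNSTABLE
  151–179 m: −αΔT+βΔS = −(1.8 × 10⁻⁴)(-1.0)+(8.1 × 10⁻⁴)(+0.60) = 6.7 × 10⁻⁴ → stable
  179–246 m: −αΔT+βΔS = −(1.8 × 10⁻⁴)(-0.9)+(8.1 × 10⁻⁴)(+0.96) = 9.4 × 10⁻⁴ → stable
The 131–151 m interval has Δρ < 0: lighter water underlies denser water.

131–151 m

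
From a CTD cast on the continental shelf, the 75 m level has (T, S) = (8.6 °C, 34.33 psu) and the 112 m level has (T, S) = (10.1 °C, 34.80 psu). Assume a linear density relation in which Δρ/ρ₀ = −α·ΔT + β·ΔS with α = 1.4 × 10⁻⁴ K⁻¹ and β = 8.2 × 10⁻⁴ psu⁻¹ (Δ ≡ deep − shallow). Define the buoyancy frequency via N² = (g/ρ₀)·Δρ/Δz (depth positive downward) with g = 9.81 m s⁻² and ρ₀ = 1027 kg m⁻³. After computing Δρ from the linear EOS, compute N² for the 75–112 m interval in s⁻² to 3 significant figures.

4.65 × 10⁻⁵ s⁻²

ΔT = +1.5 K, ΔS = +0.47 psu (deep − shallow).
Δρ/ρ₀ = −αΔT + βΔS = -2.10 × 10⁻⁴ + 3.854 × 10⁻⁴ = 1.754 × 10⁻⁴, so Δρ ≈ 0.1801 kg m⁻³.
N² = (g/ρ₀)·Δρ/Δz = g·(Δρ/ρ₀)/Δz = 9.81 × 1.754 × 10⁻⁴ / 37 = 4.6505 × 10⁻⁵ s⁻² ≈ 4.65 × 10⁻⁵ s⁻².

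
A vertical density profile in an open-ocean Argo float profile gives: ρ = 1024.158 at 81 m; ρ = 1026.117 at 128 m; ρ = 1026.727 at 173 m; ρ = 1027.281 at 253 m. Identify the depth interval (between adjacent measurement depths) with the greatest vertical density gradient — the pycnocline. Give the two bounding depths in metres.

Compute the density gradient over each adjacent pair:
  81–128 m: Δρ/Δz = 1.959/47 = 0.042 kg m⁻⁴
  128–173 m: Δρ/Δz = 0.610/45 = 0.014 kg m⁻⁴
  173–253 m: Δρ/Δz = 0.554/80 = 6.9 × 10⁻³ kg m⁻⁴
The largest gradient is in the 81–128 m interval — the pycnocline.

81–128 m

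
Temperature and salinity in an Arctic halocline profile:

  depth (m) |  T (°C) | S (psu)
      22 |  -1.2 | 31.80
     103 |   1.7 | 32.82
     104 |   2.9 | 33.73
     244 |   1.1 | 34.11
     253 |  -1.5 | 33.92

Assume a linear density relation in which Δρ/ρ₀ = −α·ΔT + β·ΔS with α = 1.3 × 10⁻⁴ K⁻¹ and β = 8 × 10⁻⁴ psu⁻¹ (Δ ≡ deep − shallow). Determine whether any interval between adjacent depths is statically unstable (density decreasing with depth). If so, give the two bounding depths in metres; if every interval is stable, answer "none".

Evaluate Δρ/ρ₀ = −αΔT + βΔS across each adjacent pair:
  22–103 m: −αΔT+βΔS = −(1.3 × 10⁻⁴)(+2.9)+(8 × 10⁻⁴)(+1.02) = 4.4 × 10⁻⁴ → stable
  103–104 m: −αΔT+βΔS = −(1.3 × 10⁻⁴)(+1.2)+(8 × 10⁻⁴)(+0.91) = 5.7 × 10⁻⁴ → stable
  104–244 m: −αΔT+βΔS = −(1.3 × 10⁻⁴)(-1.8)+(8 × 10⁻⁴)(+0.38) = 5.4 × 10⁻⁴ → stable
  244–253 m: −αΔT+βΔS = −(1.3 × 10⁻⁴)(-2.6)+(8 × 10⁻⁴)(-0.19) = 1.9 × 10⁻⁴ → stable
Every interval has Δρ > 0: the column is stably stratified throughout.

none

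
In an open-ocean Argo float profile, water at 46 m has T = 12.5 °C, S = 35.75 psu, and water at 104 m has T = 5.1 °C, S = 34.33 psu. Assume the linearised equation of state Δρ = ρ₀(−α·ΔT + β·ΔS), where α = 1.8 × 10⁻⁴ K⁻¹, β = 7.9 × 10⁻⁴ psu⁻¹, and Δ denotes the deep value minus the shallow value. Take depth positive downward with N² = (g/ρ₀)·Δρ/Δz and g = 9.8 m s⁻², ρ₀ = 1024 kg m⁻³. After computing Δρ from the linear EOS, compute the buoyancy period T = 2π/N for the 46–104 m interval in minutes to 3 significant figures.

17.6 min

ΔT = -7.4 K, ΔS = -1.42 psu (deep − shallow).
Δρ/ρ₀ = −αΔT + βΔS = 1.332 × 10⁻³ − 1.1218 × 10⁻³ = 2.102 × 10⁻⁴, so Δρ ≈ 0.2152 kg m⁻³.
N² = (g/ρ₀)·Δρ/Δz = g·(Δρ/ρ₀)/Δz = 9.8 × 2.102 × 10⁻⁴ / 58 = 3.5517 × 10⁻⁵ s⁻².
N = √(3.5517 × 10⁻⁵) = 5.9596 × 10⁻³ rad s⁻¹ → T = 2π/N = 1.0543 × 10³ s = 17.572 min ≈ 17.6 min.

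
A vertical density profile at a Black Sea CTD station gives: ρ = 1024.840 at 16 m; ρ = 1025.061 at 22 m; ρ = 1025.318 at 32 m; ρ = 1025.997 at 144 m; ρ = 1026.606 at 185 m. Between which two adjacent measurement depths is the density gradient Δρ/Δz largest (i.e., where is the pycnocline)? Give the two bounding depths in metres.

Compute the density gradient over each adjacent pair:
  16–22 m: Δρ/Δz = 0.221/6 = 0.037 kg m⁻⁴
  22–32 m: Δρ/Δz = 0.257/10 = 0.026 kg m⁻⁴
  32–144 m: Δρ/Δz = 0.679/112 = 6.1 × 10⁻³ kg m⁻⁴
  144–185 m: Δρ/Δz = 0.609/41 = 0.015 kg m⁻⁴
The largest gradient is in the 16–22 m interval — the pycnocline.

16–22 m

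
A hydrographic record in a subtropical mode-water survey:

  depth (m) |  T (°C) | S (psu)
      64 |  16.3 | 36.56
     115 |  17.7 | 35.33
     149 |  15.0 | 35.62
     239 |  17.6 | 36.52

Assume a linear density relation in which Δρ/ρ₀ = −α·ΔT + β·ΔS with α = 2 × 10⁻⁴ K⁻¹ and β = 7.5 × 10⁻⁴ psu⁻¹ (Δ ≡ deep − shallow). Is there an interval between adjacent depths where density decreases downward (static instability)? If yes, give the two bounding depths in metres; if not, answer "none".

64–115 m

Evaluate Δρ/ρ₀ = −αΔT + βΔS across each adjacent pair:
  64–115 m: −αΔT+βΔS = −(2 × 10⁻⁴)(+1.4)+(7.5 × 10⁻⁴)(-1.23) = -1.2 × 10⁻³ → UNSTABLE
  115–149 m: −αΔT+βΔS = −(2 × 10⁻⁴)(-2.7)+(7.5 × 10⁻⁴)(+0.29) = 7.6 × 10⁻⁴ → stable
  149–239 m: −αΔT+βΔS = −(2 × 10⁻⁴)(+2.6)+(7.5 × 10⁻⁴)(+0.90) = 1.5 × 10⁻⁴ → stable
The 64–115 m interval has Δρ < 0: lighter water underlies denser water.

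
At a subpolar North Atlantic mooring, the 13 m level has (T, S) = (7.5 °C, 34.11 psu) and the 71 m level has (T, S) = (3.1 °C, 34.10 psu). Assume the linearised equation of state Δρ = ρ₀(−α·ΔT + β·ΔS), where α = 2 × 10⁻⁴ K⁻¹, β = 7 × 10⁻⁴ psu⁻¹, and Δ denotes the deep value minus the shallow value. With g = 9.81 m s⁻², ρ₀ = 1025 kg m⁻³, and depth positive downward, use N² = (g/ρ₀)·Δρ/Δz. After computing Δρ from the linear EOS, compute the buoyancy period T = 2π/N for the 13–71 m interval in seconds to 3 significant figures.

ΔT = -4.4 K, ΔS = -0.01 psu (deep − shallow).
Δρ/ρ₀ = −αΔT + βΔS = 8.80 × 10⁻⁴ − 7.00 × 10⁻⁶ = 8.73 × 10⁻⁴, so Δρ ≈ 0.8948 kg m⁻³.
N² = (g/ρ₀)·Δρ/Δz = g·(Δρ/ρ₀)/Δz = 9.81 × 8.73 × 10⁻⁴ / 58 = 1.4766 × 10⁻⁴ s⁻².
N = √(1.4766 × 10⁻⁴) = 0.012152 rad s⁻¹ → T = 2π/N = 517.05 s ≈ 517 s.

517 s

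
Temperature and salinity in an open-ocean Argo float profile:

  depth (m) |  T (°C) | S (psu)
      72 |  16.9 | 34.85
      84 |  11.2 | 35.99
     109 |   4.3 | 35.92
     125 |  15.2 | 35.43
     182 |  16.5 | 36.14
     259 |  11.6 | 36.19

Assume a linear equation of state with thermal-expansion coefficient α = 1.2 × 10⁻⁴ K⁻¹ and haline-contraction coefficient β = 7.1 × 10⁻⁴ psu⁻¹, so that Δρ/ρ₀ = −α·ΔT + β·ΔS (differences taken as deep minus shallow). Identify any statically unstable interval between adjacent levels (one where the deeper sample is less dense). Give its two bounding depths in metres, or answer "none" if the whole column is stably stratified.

Evaluate Δρ/ρ₀ = −αΔT + βΔS across each adjacent pair:
  72–84 m: −αΔT+βΔS = −(1.2 × 10⁻⁴)(-5.7)+(7.1 × 10⁻⁴)(+1.14) = 1.5 × 10⁻³ → stable
  84–109 m: −αΔT+βΔS = −(1.2 × 10⁻⁴)(-6.9)+(7.1 × 10⁻⁴)(-0.07) = 7.8 × 10⁻⁴ → stable
  109–125 m: −αΔT+βΔS = −(1.2 × 10⁻⁴)(+10.9)+(7.1 × 10⁻⁴)(-0.49) = -1.7 × 10⁻³ → UNSTABLE
  125–182 m: −αΔT+βΔS = −(1.2 × 10⁻⁴)(+1.3)+(7.1 × 10⁻⁴)(+0.71) = 3.5 × 10⁻⁴ → stable
  182–259 m: −αΔT+βΔS = −(1.2 × 10⁻⁴)(-4.9)+(7.1 × 10⁻⁴)(+0.05) = 6.2 × 10⁻⁴ → stable
The 109–125 m interval has Δρ < 0: lighter water underlies denser water.

109–125 m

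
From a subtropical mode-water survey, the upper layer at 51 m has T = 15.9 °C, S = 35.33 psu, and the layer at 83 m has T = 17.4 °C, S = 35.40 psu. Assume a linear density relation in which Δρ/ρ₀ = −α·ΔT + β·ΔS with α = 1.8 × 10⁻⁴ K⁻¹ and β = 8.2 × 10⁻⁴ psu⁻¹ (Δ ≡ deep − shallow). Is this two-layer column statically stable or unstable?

ΔT = 17.4 − 15.9 = +1.5 K and ΔS = 35.40 − 35.33 = +0.07 psu (deep − shallow).
−αΔT = -2.70 × 10⁻⁴; βΔS = 5.74 × 10⁻⁵; sum Δρ/ρ₀ = -2.126 × 10⁻⁴.
Δρ/ρ₀ < 0, so Δρ < 0: deeper water is lighter → statically unstable; the column would overturn.

unstable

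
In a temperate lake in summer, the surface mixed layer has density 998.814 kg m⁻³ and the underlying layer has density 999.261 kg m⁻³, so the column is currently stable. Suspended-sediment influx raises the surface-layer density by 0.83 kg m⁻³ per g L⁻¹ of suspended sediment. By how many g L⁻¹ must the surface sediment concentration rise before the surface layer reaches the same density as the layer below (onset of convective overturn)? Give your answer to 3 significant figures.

Density deficit of the surface layer: 999.261 − 998.814 = 0.447 kg m⁻³.
Required change = 0.447 / 0.83 = 0.539 g L⁻¹.

0.539 g L⁻¹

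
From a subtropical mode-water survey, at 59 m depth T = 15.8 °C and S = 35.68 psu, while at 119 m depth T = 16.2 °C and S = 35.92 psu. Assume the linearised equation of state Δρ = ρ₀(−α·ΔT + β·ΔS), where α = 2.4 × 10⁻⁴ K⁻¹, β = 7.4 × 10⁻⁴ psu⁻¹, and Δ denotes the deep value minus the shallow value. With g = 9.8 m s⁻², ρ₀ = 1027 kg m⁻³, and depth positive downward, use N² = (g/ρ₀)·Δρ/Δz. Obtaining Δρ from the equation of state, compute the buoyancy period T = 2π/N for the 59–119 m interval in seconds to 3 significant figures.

1.72 × 10³ s

ΔT = +0.4 K, ΔS = +0.24 psu (deep − shallow).
Δρ/ρ₀ = −αΔT + βΔS = -9.60 × 10⁻⁵ + 1.776 × 10⁻⁴ = 8.16 × 10⁻⁵, so Δρ ≈ 0.08380 kg m⁻³.
N² = (g/ρ₀)·Δρ/Δz = g·(Δρ/ρ₀)/Δz = 9.8 × 8.16 × 10⁻⁵ / 60 = 1.3328 × 10⁻⁵ s⁻².
N = √(1.3328 × 10⁻⁵) = 3.6508 × 10⁻³ rad s⁻¹ → T = 2π/N = 1.7210 × 10³ s ≈ 1.72 × 10³ s.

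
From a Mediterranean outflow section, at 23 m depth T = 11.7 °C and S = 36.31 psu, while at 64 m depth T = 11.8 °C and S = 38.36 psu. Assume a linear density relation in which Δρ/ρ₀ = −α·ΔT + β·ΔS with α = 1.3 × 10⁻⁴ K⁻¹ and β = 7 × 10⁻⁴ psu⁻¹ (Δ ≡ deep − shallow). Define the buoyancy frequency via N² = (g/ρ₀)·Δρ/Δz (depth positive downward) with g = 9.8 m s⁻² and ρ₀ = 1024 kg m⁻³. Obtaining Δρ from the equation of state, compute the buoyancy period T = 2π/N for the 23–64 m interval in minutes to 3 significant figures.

5.68 min

ΔT = +0.1 K, ΔS = +2.05 psu (deep − shallow).
Δρ/ρ₀ = −αΔT + βΔS = -1.30 × 10⁻⁵ + 1.435 × 10⁻³ = 1.422 × 10⁻³, so Δρ ≈ 1.456 kg m⁻³.
N² = (g/ρ₀)·Δρ/Δz = g·(Δρ/ρ₀)/Δz = 9.8 × 1.422 × 10⁻³ / 41 = 3.3989 × 10⁻⁴ s⁻².
N = √(3.3989 × 10⁻⁴) = 0.018436 rad s⁻¹ → T = 2π/N = 340.81 s = 5.6802 min ≈ 5.68 min.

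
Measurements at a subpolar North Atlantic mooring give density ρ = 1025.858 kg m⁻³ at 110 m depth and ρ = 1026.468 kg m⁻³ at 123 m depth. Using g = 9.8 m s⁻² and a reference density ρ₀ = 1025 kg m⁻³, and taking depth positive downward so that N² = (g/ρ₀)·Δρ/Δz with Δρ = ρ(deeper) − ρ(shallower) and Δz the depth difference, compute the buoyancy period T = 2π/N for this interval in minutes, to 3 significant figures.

Δρ = 1026.468 − 1025.858 = 0.610 kg m⁻³ over Δz = 123 − 110 = 13 m.
N² = (9.8/1025) × (0.610/13) = 4.4863 × 10⁻⁴ s⁻².
N = √(4.4863 × 10⁻⁴) = 0.021181 rad s⁻¹, so T = 2π/N = 296.64 s = 4.9440 min ≈ 4.94 min.

4.94 min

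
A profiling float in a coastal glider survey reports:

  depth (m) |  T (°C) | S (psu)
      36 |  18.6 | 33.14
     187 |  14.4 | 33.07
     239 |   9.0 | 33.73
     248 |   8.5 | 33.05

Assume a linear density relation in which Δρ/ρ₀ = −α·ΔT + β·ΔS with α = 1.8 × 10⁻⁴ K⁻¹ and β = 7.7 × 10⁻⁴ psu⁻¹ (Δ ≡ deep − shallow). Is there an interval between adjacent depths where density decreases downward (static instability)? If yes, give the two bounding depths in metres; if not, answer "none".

Evaluate Δρ/ρ₀ = −αΔT + βΔS across each adjacent pair:
  36–187 m: −αΔT+βΔS = −(1.8 × 10⁻⁴)(-4.2)+(7.7 × 10⁻⁴)(-0.07) = 7.0 × 10⁻⁴ → stable
  187–239 m: −αΔT+βΔS = −(1.8 × 10⁻⁴)(-5.4)+(7.7 × 10⁻⁴)(+0.66) = 1.5 × 10⁻³ → stable
  239–248 m: −αΔT+βΔS = −(1.8 × 10⁻⁴)(-0.5)+(7.7 × 10⁻⁴)(-0.68) = -4.3 × 10⁻⁴ → UNSTABLE
The 239–248 m interval has Δρ < 0: lighter water underlies denser water.

239–248 m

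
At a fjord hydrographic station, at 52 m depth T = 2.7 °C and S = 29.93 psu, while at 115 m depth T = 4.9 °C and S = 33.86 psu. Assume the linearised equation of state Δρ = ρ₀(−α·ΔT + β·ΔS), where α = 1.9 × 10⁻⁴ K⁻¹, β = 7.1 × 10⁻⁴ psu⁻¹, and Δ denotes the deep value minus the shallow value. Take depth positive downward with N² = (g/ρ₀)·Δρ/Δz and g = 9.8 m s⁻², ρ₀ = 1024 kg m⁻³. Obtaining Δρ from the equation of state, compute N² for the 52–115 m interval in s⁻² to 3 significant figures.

3.69 × 10⁻⁴ s⁻²

ΔT = +2.2 K, ΔS = +3.93 psu (deep − shallow).
Δρ/ρ₀ = −αΔT + βΔS = -4.18 × 10⁻⁴ + 2.7903 × 10⁻³ = 2.3723 × 10⁻³, so Δρ ≈ 2.429 kg m⁻³.
N² = (g/ρ₀)·Δρ/Δz = g·(Δρ/ρ₀)/Δz = 9.8 × 2.3723 × 10⁻³ / 63 = 3.6902 × 10⁻⁴ s⁻² ≈ 3.69 × 10⁻⁴ s⁻².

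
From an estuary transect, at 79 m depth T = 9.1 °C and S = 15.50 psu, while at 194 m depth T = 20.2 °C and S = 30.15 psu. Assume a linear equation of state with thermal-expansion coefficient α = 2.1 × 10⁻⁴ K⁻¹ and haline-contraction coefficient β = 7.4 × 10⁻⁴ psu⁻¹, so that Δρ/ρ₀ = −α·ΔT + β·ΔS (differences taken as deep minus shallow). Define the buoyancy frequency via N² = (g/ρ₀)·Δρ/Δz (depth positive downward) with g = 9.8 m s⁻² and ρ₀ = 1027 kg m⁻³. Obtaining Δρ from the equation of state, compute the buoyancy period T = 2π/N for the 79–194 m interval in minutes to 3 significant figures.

3.89 min

ΔT = +11.1 K, ΔS = +14.65 psu (deep − shallow).
Δρ/ρ₀ = −αΔT + βΔS = -2.331 × 10⁻³ + 0.010841 = 8.51 × 10⁻³, so Δρ ≈ 8.740 kg m⁻³.
N² = (g/ρ₀)·Δρ/Δz = g·(Δρ/ρ₀)/Δz = 9.8 × 8.51 × 10⁻³ / 115 = 7.2520 × 10⁻⁴ s⁻².
N = √(7.2520 × 10⁻⁴) = 0.026930 rad s⁻¹ → T = 2π/N = 233.32 s = 3.8887 min ≈ 3.89 min.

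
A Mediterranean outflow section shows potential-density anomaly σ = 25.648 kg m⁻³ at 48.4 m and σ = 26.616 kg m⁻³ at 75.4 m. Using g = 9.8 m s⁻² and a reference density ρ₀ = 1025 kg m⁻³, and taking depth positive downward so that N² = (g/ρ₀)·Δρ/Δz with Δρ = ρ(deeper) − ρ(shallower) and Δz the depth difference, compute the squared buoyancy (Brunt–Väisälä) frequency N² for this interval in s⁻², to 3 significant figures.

Δρ = 1026.616 − 1025.648 = 0.968 kg m⁻³ over Δz = 75.4 − 48.4 = 27 m.
N² = (9.8/1025) × (0.968/27) = 3.4278 × 10⁻⁴ s⁻² ≈ 3.43 × 10⁻⁴ s⁻².
N² > 0, so the interval is statically stable.

3.43 × 10⁻⁴ s⁻²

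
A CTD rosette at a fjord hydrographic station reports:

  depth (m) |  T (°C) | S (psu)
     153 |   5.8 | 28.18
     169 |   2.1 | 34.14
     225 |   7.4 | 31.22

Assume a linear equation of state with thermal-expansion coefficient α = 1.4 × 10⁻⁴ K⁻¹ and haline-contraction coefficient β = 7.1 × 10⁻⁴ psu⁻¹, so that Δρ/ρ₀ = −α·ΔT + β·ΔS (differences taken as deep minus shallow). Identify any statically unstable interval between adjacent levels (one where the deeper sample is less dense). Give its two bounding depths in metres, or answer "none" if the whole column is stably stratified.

169–225 m

Evaluate Δρ/ρ₀ = −αΔT + βΔS across each adjacent pair:
  153–169 m: −αΔT+βΔS = −(1.4 × 10⁻⁴)(-3.7)+(7.1 × 10⁻⁴)(+5.96) = 4.7 × 10⁻³ → stable
  169–225 m: −αΔT+βΔS = −(1.4 × 10⁻⁴)(+5.3)+(7.1 × 10⁻⁴)(-2.92) = -2.8 × 10⁻³ → UNSTABLE
The 169–225 m interval has Δρ < 0: lighter water underlies denser water.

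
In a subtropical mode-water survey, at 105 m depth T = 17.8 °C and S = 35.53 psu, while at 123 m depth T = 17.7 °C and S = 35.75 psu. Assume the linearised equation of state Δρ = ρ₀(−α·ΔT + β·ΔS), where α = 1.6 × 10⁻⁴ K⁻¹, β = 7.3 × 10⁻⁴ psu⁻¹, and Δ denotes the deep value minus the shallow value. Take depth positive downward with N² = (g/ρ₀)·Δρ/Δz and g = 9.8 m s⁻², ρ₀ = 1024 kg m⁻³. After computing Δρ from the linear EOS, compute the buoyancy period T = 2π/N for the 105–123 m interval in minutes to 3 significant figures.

ΔT = -0.1 K, ΔS = +0.22 psu (deep − shallow).
Δρ/ρ₀ = −αΔT + βΔS = 1.60 × 10⁻⁵ + 1.606 × 10⁻⁴ = 1.766 × 10⁻⁴, so Δρ ≈ 0.1808 kg m⁻³.
N² = (g/ρ₀)·Δρ/Δz = g·(Δρ/ρ₀)/Δz = 9.8 × 1.766 × 10⁻⁴ / 18 = 9.6149 × 10⁻⁵ s⁻².
N = √(9.6149 × 10⁻⁵) = 9.8056 × 10⁻³ rad s⁻¹ → T = 2π/N = 640.78 s = 10.680 min ≈ 10.7 min.

10.7 min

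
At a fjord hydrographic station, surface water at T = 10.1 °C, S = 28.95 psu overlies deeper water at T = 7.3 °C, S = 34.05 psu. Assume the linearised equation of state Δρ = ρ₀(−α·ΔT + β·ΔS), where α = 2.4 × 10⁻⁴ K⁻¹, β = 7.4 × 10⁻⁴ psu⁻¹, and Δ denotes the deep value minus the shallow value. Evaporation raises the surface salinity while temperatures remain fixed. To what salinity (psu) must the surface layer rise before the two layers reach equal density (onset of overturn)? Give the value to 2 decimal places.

34.96 psu

Neutral buoyancy requires −α(T_deep − T_surf) + β(S_deep − S_surf′) = 0.
S_surf′ = S_deep − (α/β)·ΔT = 34.05 − (2.4 × 10⁻⁴/7.4 × 10⁻⁴)·(-2.8) = 34.9581 psu.
Increase required: 34.9581 − 28.95 = 6.0081 psu.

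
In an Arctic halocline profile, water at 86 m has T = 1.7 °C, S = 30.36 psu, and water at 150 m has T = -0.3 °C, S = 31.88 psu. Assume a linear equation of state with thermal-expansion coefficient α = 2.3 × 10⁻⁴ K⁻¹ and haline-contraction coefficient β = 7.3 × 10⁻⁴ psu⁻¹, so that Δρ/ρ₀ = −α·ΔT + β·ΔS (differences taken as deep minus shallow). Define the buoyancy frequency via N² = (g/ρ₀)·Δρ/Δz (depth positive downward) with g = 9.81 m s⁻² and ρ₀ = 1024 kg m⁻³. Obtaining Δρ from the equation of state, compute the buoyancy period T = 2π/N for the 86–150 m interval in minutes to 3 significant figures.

6.75 min

ΔT = -2.0 K, ΔS = +1.52 psu (deep − shallow).
Δρ/ρ₀ = −αΔT + βΔS = 4.60 × 10⁻⁴ + 1.1096 × 10⁻³ = 1.5696 × 10⁻³, so Δρ ≈ 1.607 kg m⁻³.
N² = (g/ρ₀)·Δρ/Δz = g·(Δρ/ρ₀)/Δz = 9.81 × 1.5696 × 10⁻³ / 64 = 2.4059 × 10⁻⁴ s⁻².
N = √(2.4059 × 10⁻⁴) = 0.015511 rad s⁻¹ → T = 2π/N = 405.08 s = 6.7513 min ≈ 6.75 min.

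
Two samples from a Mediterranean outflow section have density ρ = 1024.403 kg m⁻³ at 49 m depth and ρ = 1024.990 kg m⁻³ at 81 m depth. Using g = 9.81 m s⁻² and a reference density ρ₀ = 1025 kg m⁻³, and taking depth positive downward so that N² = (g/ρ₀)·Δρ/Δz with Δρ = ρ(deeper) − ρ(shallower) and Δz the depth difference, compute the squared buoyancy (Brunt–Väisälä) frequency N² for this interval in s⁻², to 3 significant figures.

Δρ = 1024.990 − 1024.403 = 0.587 kg m⁻³ over Δz = 81 − 49 = 32 m.
N² = (9.81/1025) × (0.587/32) = 1.7556 × 10⁻⁴ s⁻² ≈ 1.76 × 10⁻⁴ s⁻².

1.76 × 10⁻⁴ s⁻²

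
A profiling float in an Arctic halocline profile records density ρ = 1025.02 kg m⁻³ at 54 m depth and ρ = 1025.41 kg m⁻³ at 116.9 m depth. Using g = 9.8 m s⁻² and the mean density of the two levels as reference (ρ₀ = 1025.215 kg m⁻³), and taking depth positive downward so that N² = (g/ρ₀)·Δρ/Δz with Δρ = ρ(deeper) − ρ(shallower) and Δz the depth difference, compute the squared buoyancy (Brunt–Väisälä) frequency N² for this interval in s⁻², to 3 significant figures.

5.93 × 10⁻⁵ s⁻²

Δρ = 1025.41 − 1025.02 = 0.39 kg m⁻³ over Δz = 116.9 − 54 = 62.9 m.
N² = (9.8/1025.215) × (0.39/62.9) = 5.9269 × 10⁻⁵ s⁻² ≈ 5.93 × 10⁻⁵ s⁻².
A positive N² confirms static stability across the interval.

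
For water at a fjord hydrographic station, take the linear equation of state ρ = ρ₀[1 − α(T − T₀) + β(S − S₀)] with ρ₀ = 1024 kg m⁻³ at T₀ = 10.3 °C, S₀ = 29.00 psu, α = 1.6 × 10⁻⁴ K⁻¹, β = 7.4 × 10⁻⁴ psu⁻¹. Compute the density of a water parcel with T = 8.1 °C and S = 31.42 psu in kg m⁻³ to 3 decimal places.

T − T₀ = -2.2 K, S − S₀ = +2.42 psu.
Bracket = 1 − α·(-2.2) + β·(+2.42) = 1 + (2.1428 × 10⁻³) = 1.0021428.
ρ = 1024 × 1.0021428 = 1026.194 kg m⁻³.

1026.194 kg m⁻³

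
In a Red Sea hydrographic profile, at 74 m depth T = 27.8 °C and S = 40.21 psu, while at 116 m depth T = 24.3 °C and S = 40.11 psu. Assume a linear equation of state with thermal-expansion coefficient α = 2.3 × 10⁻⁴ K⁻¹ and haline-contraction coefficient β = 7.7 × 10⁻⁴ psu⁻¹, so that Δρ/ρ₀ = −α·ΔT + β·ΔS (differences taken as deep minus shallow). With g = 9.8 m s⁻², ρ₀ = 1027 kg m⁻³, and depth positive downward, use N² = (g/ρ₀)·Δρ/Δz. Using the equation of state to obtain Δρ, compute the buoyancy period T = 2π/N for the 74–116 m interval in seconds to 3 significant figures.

482 s

ΔT = -3.5 K, ΔS = -0.10 psu (deep − shallow).
Δρ/ρ₀ = −αΔT + βΔS = 8.05 × 10⁻⁴ − 7.70 × 10⁻⁵ = 7.28 × 10⁻⁴, so Δρ ≈ 0.7477 kg m⁻³.
N² = (g/ρ₀)·Δρ/Δz = g·(Δρ/ρ₀)/Δz = 9.8 × 7.28 × 10⁻⁴ / 42 = 1.6987 × 10⁻⁴ s⁻².
N = √(1.6987 × 10⁻⁴) = 0.013033 rad s⁻¹ → T = 2π/N = 482.10 s ≈ 482 s.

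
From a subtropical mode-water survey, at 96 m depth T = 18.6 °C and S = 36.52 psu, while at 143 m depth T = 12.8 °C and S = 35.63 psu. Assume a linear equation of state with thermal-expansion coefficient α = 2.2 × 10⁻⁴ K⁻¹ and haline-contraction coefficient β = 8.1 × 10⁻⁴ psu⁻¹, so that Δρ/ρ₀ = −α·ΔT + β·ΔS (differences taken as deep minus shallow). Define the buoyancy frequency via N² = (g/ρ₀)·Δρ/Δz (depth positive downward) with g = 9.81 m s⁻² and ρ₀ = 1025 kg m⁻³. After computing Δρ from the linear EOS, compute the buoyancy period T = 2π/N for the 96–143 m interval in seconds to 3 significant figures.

584 s

ΔT = -5.8 K, ΔS = -0.89 psu (deep − shallow).
Δρ/ρ₀ = −αΔT + βΔS = 1.276 × 10⁻³ − 7.209 × 10⁻⁴ = 5.551 × 10⁻⁴, so Δρ ≈ 0.5690 kg m⁻³.
N² = (g/ρ₀)·Δρ/Δz = g·(Δρ/ρ₀)/Δz = 9.81 × 5.551 × 10⁻⁴ / 47 = 1.1586 × 10⁻⁴ s⁻².
N = √(1.1586 × 10⁻⁴) = 0.010764 rad s⁻¹ → T = 2π/N = 583.72 s ≈ 584 s.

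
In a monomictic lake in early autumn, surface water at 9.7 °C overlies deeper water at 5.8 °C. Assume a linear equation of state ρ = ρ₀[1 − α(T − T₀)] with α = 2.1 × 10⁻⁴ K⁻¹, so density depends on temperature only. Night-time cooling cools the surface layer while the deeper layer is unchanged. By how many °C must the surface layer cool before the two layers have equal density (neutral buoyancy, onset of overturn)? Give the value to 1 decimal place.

3.9 °C

With temperature the only control, equal density requires T_surf′ = T_deep.
T_surf′ = 5.8 °C.
Cooling required: 9.7 − 5.8 = 3.9 °C.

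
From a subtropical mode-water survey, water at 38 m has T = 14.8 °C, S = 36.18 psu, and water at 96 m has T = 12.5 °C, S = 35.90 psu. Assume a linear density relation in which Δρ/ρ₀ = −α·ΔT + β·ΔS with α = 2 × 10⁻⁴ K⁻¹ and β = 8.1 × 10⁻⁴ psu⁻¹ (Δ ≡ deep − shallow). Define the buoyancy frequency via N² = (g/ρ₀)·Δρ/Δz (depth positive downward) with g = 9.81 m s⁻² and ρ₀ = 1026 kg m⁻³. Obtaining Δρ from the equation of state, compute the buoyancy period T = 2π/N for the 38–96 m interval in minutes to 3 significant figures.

16.7 min

ΔT = -2.3 K, ΔS = -0.28 psu (deep − shallow).
Δρ/ρ₀ = −αΔT + βΔS = 4.60 × 10⁻⁴ − 2.268 × 10⁻⁴ = 2.332 × 10⁻⁴, so Δρ ≈ 0.2393 kg m⁻³.
N² = (g/ρ₀)·Δρ/Δz = g·(Δρ/ρ₀)/Δz = 9.81 × 2.332 × 10⁻⁴ / 58 = 3.9443 × 10⁻⁵ s⁻².
N = √(3.9443 × 10⁻⁵) = 6.2804 × 10⁻³ rad s⁻¹ → T = 2π/N = 1.0004 × 10³ s = 16.673 min ≈ 16.7 min.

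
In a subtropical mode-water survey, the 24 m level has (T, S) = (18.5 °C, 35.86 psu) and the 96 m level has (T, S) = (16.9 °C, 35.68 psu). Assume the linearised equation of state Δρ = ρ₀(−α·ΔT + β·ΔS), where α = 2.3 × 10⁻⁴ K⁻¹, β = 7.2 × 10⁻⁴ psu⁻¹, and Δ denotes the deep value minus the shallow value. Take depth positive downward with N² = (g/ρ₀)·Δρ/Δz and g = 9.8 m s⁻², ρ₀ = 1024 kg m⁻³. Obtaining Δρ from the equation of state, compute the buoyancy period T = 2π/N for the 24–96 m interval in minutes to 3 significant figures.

ΔT = -1.6 K, ΔS = -0.18 psu (deep − shallow).
Δρ/ρ₀ = −αΔT + βΔS = 3.68 × 10⁻⁴ − 1.296 × 10⁻⁴ = 2.384 × 10⁻⁴, so Δρ ≈ 0.2441 kg m⁻³.
N² = (g/ρ₀)·Δρ/Δz = g·(Δρ/ρ₀)/Δz = 9.8 × 2.384 × 10⁻⁴ / 72 = 3.2449 × 10⁻⁵ s⁻².
N = √(3.2449 × 10⁻⁵) = 5.6964 × 10⁻³ rad s⁻¹ → T = 2π/N = 1.1030 × 10³ s = 18.383 min ≈ 18.4 min.

18.4 min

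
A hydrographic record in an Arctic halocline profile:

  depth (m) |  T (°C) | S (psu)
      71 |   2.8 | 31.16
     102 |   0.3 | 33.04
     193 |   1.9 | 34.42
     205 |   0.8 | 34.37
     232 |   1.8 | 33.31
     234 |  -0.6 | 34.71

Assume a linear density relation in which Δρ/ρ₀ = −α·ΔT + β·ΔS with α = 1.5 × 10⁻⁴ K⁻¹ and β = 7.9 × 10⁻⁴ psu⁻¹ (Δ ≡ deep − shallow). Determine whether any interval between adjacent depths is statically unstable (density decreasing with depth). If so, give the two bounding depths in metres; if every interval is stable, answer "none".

Evaluate Δρ/ρ₀ = −αΔT + βΔS across each adjacent pair:
  71–102 m: −αΔT+βΔS = −(1.5 × 10⁻⁴)(-2.5)+(7.9 × 10⁻⁴)(+1.88) = 1.9 × 10⁻³ → stable
  102–193 m: −αΔT+βΔS = −(1.5 × 10⁻⁴)(+1.6)+(7.9 × 10⁻⁴)(+1.38) = 8.5 × 10⁻⁴ → stable
  193–205 m: −αΔT+βΔS = −(1.5 × 10⁻⁴)(-1.1)+(7.9 × 10⁻⁴)(-0.05) = 1.3 × 10⁻⁴ → stable
  205–232 m: −αΔT+βΔS = −(1.5 × 10⁻⁴)(+1.0)+(7.9 × 10⁻⁴)(-1.06) = -9.9 × 10⁻⁴ → UNSTABLE
  232–234 m: −αΔT+βΔS = −(1.5 × 10⁻⁴)(-2.4)+(7.9 × 10⁻⁴)(+1.40) = 1.5 × 10⁻³ → stable
The 205–232 m interval has Δρ < 0: lighter water underlies denser water.

205–232 m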